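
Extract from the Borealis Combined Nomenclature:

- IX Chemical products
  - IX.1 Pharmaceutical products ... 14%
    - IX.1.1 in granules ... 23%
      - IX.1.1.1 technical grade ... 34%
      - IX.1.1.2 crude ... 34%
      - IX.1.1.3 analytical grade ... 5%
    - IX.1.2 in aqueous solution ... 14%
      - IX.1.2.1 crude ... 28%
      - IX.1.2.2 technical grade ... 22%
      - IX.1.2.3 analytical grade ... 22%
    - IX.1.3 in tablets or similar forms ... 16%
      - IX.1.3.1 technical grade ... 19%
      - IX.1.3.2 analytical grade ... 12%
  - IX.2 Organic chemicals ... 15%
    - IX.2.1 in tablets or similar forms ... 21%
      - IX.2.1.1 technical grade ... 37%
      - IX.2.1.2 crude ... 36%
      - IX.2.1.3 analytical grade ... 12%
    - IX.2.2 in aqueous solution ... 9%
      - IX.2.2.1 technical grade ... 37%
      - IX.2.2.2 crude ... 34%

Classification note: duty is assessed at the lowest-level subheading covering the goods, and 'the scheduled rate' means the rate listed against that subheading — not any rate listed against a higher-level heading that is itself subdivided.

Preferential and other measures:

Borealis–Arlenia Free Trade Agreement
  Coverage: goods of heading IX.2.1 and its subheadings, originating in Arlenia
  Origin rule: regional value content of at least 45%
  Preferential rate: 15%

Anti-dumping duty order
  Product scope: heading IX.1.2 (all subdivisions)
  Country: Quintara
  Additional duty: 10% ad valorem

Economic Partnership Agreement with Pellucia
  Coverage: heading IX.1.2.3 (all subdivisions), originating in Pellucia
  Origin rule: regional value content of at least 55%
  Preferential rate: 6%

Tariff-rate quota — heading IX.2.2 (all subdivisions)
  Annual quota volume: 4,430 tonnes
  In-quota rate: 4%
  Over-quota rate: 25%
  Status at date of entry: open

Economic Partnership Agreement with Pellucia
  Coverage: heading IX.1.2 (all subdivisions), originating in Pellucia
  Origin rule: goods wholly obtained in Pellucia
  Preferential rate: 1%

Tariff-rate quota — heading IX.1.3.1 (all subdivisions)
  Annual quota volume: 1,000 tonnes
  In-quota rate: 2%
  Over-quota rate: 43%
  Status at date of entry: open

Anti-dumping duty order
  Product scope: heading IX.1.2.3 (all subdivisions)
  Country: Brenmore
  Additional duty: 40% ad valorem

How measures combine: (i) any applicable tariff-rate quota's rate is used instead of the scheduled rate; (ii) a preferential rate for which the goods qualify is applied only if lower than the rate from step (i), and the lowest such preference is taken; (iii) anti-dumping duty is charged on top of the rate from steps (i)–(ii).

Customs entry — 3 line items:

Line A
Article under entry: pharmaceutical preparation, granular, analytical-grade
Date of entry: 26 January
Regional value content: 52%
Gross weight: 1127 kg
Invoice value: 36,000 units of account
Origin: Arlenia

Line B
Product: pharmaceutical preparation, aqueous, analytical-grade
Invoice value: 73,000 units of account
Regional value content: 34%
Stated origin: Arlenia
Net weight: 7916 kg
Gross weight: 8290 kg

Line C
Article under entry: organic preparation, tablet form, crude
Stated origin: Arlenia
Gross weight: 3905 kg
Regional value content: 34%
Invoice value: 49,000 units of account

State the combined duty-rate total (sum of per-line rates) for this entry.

Line A: pharmaceutical → IX.1; granular → IX.1.1; analytical-grade → IX.1.1.3. Scheduled 5%. Arlenia agreement on IX.2.1: IX.1.1.3 not covered. → 5%.
Line B: pharmaceutical → IX.1; aqueous → IX.1.2; analytical-grade → IX.1.2.3. Scheduled 22%. Arlenia agreement on IX.2.1: IX.1.2.3 not covered. → 22%.
Line C: organic → IX.2; tablet form → IX.2.1; crude → IX.2.1.2. Scheduled 36%. Arlenia agreement on IX.2.1: RVC < 45%. → 36%.
Sum: 5% + 22% + 36% = 63%.

63%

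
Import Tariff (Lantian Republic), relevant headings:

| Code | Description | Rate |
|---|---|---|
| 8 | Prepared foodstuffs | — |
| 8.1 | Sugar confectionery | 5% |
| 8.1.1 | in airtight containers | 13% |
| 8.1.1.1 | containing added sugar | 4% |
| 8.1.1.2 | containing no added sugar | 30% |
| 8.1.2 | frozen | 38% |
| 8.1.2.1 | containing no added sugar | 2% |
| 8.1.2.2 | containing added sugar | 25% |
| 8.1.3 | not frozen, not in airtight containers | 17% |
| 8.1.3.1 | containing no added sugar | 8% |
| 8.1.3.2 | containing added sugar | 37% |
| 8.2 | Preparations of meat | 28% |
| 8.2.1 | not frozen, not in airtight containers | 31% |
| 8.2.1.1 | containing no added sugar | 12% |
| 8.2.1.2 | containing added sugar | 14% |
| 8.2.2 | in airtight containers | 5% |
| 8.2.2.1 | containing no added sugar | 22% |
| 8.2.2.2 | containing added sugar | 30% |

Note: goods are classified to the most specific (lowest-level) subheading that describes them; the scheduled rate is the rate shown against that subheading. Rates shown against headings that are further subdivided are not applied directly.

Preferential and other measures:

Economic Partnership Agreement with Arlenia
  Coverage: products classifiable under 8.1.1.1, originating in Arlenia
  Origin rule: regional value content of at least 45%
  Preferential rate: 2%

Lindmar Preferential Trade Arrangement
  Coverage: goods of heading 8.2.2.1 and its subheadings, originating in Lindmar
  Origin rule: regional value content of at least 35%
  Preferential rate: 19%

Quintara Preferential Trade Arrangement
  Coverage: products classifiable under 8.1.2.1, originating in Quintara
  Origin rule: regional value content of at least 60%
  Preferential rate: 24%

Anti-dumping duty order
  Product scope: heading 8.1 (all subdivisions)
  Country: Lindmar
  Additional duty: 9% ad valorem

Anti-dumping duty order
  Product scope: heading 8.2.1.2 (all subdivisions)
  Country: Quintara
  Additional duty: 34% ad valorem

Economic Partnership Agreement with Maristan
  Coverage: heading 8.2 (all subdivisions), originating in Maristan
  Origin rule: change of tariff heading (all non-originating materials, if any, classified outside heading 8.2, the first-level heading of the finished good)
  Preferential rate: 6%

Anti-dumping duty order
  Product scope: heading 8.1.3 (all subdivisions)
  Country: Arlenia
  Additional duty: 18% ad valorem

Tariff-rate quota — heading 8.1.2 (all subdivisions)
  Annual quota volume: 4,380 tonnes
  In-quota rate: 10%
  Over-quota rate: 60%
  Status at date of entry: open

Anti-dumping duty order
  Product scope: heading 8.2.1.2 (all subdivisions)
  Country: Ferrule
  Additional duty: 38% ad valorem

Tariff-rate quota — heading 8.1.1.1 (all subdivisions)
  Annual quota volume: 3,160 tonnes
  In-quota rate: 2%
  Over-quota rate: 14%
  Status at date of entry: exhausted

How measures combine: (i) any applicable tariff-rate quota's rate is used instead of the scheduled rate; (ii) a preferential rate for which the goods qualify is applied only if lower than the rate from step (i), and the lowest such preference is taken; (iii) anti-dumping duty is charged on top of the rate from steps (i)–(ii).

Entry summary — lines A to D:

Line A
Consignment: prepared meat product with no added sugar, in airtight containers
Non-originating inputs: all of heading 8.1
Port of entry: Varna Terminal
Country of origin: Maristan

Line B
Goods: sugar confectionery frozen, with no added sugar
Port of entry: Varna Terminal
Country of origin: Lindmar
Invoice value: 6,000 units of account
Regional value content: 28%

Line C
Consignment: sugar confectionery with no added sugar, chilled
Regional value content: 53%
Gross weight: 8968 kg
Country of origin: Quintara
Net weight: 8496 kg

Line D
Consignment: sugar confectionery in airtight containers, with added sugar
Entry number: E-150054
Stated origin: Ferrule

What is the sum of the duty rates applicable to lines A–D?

Line A: prepared meat product → 8.2; in airtight containers → 8.2.2; with no added sugar → 8.2.2.1. Scheduled 22%. Maristan agreement on 8.2: CTH met → 6% available; preferential 6%. → 6%.
Line B: sugar confectionery → 8.1; frozen → 8.1.2; with no added sugar → 8.1.2.1. Scheduled 2%. quota on 8.1.2 open → in-quota 10%; Lindmar agreement on 8.2.2.1: 8.1.2.1 not covered; anti-dumping (Lindmar, 8.1): +9%; total 10% + 9% = 19%. → 19%.
Line C: sugar confectionery → 8.1; chilled → 8.1.3; with no added sugar → 8.1.3.1. Scheduled 8%. Quintara agreement on 8.1.2.1: 8.1.3.1 not covered. → 8%.
Line D: sugar confectionery → 8.1; in airtight containers → 8.1.1; with added sugar → 8.1.1.1. Scheduled 4%. quota on 8.1.1.1 exhausted → over-quota 14%. → 14%.
Sum: 6% + 19% + 8% + 14% = 47%.

47%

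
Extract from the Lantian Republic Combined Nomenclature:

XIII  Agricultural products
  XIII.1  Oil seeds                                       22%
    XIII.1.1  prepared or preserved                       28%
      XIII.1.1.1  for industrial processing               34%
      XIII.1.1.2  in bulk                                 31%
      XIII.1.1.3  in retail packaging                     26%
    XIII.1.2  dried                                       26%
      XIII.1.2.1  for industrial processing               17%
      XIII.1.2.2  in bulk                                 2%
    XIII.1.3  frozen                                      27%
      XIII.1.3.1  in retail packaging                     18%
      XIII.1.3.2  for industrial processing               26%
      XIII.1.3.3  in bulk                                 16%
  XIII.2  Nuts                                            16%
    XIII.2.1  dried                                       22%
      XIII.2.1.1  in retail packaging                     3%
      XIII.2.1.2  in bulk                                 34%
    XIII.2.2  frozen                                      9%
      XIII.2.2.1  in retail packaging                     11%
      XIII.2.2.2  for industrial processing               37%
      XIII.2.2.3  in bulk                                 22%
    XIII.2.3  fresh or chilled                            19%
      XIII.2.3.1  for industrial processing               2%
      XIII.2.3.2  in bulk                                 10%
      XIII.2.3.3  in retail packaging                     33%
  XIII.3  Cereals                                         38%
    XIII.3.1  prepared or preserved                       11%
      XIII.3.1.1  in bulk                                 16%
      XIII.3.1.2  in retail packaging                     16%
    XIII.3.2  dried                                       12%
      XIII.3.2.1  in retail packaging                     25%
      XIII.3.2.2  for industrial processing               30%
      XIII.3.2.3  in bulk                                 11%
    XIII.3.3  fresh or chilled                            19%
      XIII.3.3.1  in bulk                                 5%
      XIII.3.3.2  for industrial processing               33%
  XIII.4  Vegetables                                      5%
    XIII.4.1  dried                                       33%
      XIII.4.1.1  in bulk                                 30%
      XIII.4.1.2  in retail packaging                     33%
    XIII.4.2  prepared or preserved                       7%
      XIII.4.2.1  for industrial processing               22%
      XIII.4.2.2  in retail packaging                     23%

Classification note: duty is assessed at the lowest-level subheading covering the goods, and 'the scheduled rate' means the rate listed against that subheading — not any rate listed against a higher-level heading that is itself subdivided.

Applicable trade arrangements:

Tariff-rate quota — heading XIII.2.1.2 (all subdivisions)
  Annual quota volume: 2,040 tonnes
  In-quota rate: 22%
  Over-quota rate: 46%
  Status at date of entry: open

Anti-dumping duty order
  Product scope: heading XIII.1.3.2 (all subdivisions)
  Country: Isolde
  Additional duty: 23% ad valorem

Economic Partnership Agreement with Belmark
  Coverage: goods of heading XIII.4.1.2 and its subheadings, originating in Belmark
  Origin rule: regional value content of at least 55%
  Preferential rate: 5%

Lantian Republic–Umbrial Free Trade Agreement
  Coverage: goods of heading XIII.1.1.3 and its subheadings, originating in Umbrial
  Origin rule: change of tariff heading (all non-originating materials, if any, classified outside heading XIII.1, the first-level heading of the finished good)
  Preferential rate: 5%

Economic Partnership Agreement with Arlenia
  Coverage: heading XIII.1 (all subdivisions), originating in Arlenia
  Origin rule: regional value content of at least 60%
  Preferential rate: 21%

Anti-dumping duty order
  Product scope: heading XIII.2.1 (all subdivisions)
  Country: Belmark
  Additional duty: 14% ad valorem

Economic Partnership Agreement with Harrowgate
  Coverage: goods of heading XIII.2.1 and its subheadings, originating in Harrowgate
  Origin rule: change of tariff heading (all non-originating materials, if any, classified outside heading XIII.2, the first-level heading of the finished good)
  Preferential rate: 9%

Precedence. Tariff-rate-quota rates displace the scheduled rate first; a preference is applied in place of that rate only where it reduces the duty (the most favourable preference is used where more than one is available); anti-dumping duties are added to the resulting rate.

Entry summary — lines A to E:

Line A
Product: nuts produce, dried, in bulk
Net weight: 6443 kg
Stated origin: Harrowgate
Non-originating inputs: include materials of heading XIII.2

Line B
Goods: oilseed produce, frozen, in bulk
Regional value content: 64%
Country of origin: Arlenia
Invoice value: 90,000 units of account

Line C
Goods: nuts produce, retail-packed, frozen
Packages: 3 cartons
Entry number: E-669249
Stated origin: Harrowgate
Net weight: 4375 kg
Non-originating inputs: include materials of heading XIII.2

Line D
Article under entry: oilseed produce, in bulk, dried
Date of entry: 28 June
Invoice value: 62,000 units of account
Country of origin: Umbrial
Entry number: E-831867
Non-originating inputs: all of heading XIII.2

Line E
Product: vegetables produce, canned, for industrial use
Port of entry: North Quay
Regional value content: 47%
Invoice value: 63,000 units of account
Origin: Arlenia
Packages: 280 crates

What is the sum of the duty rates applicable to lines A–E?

73%

Line A: nuts → XIII.2; dried → XIII.2.1; in bulk → XIII.2.1.2. Scheduled 34%. quota on XIII.2.1.2 open → in-quota 22%; Harrowgate agreement on XIII.2.1: CTH not met. → 22%.
Line B: oilseed → XIII.1; frozen → XIII.1.3; in bulk → XIII.1.3.3. Scheduled 16%. Arlenia agreement on XIII.1: RVC ≥ 60% → 21% available; preference 21% not lower than 16% → no reduction. → 16%.
Line C: nuts → XIII.2; frozen → XIII.2.2; retail-packed → XIII.2.2.1. Scheduled 11%. Harrowgate agreement on XIII.2.1: XIII.2.2.1 not covered. → 11%.
Line D: oilseed → XIII.1; dried → XIII.1.2; in bulk → XIII.1.2.2. Scheduled 2%. Umbrial agreement on XIII.1.1.3: XIII.1.2.2 not covered. → 2%.
Line E: vegetables → XIII.4; canned → XIII.4.2; for industrial use → XIII.4.2.1. Scheduled 22%. Arlenia agreement on XIII.1: XIII.4.2.1 not covered. → 22%.
Sum: 22% + 16% + 11% + 2% + 22% = 73%.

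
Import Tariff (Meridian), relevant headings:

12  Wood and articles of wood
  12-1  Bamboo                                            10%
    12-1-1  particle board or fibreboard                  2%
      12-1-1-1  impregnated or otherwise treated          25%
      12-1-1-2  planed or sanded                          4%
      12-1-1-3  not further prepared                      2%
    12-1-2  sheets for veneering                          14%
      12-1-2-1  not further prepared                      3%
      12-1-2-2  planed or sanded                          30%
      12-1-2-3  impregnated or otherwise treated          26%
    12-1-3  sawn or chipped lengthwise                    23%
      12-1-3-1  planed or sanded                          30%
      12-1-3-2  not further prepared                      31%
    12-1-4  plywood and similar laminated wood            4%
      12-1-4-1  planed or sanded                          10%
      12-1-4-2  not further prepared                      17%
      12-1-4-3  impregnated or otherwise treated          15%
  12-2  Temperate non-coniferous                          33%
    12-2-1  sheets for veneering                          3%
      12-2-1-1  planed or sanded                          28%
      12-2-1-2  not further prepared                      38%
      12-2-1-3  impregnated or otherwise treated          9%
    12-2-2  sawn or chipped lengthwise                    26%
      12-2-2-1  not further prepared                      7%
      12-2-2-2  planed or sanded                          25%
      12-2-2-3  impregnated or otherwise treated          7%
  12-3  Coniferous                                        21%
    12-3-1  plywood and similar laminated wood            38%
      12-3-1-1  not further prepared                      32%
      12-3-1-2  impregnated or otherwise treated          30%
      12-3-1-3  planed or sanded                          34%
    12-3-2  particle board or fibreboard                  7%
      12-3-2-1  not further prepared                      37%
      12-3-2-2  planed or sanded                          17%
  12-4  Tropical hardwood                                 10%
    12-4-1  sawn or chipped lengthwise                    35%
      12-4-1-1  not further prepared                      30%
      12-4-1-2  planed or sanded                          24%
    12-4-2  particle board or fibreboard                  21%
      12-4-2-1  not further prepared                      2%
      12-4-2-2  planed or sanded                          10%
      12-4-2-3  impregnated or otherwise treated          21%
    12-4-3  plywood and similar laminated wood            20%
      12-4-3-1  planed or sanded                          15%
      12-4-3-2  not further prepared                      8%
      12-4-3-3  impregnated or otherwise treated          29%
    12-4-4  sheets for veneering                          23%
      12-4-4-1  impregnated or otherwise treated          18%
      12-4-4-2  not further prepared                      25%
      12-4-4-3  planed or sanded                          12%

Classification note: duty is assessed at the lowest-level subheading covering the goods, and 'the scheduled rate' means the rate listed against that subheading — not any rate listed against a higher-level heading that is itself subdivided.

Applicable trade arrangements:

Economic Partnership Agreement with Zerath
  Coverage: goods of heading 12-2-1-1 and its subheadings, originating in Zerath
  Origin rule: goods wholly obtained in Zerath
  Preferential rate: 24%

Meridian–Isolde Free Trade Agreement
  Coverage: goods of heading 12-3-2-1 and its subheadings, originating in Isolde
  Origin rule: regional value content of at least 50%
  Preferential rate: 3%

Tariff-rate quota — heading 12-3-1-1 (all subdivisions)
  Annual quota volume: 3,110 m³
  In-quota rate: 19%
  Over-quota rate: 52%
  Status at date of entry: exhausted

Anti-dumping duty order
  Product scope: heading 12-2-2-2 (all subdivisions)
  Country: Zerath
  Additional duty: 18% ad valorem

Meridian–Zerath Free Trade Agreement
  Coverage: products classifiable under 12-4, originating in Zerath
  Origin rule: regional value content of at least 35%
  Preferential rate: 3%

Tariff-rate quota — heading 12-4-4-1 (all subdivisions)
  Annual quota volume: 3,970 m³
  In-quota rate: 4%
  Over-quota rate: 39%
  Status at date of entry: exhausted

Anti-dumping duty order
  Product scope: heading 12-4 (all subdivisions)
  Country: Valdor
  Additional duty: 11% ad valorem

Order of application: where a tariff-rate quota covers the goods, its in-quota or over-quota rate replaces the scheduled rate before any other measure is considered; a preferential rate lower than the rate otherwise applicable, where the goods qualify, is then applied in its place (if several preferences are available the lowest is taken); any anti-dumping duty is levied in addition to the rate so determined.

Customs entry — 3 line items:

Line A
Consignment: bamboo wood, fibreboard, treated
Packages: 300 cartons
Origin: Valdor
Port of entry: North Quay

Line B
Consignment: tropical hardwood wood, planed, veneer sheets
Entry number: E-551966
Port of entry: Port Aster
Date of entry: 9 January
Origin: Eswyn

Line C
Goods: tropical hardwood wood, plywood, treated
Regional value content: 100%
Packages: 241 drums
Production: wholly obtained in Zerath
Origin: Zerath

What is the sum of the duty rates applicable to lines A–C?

40%

Line A: bamboo → 12-1; fibreboard → 12-1-1; treated → 12-1-1-1. Scheduled 25%. No special measure applies. → 25%.
Line B: tropical hardwood → 12-4; veneer sheets → 12-4-4; planed → 12-4-4-3. Scheduled 12%. No special measure applies. → 12%.
Line C: tropical hardwood → 12-4; plywood → 12-4-3; treated → 12-4-3-3. Scheduled 29%. Zerath agreement on 12-2-1-1: 12-4-3-3 not covered; Zerath agreement on 12-4: RVC ≥ 35% → 3% available; preferential 3%. → 3%.
Sum: 25% + 12% + 3% = 40%.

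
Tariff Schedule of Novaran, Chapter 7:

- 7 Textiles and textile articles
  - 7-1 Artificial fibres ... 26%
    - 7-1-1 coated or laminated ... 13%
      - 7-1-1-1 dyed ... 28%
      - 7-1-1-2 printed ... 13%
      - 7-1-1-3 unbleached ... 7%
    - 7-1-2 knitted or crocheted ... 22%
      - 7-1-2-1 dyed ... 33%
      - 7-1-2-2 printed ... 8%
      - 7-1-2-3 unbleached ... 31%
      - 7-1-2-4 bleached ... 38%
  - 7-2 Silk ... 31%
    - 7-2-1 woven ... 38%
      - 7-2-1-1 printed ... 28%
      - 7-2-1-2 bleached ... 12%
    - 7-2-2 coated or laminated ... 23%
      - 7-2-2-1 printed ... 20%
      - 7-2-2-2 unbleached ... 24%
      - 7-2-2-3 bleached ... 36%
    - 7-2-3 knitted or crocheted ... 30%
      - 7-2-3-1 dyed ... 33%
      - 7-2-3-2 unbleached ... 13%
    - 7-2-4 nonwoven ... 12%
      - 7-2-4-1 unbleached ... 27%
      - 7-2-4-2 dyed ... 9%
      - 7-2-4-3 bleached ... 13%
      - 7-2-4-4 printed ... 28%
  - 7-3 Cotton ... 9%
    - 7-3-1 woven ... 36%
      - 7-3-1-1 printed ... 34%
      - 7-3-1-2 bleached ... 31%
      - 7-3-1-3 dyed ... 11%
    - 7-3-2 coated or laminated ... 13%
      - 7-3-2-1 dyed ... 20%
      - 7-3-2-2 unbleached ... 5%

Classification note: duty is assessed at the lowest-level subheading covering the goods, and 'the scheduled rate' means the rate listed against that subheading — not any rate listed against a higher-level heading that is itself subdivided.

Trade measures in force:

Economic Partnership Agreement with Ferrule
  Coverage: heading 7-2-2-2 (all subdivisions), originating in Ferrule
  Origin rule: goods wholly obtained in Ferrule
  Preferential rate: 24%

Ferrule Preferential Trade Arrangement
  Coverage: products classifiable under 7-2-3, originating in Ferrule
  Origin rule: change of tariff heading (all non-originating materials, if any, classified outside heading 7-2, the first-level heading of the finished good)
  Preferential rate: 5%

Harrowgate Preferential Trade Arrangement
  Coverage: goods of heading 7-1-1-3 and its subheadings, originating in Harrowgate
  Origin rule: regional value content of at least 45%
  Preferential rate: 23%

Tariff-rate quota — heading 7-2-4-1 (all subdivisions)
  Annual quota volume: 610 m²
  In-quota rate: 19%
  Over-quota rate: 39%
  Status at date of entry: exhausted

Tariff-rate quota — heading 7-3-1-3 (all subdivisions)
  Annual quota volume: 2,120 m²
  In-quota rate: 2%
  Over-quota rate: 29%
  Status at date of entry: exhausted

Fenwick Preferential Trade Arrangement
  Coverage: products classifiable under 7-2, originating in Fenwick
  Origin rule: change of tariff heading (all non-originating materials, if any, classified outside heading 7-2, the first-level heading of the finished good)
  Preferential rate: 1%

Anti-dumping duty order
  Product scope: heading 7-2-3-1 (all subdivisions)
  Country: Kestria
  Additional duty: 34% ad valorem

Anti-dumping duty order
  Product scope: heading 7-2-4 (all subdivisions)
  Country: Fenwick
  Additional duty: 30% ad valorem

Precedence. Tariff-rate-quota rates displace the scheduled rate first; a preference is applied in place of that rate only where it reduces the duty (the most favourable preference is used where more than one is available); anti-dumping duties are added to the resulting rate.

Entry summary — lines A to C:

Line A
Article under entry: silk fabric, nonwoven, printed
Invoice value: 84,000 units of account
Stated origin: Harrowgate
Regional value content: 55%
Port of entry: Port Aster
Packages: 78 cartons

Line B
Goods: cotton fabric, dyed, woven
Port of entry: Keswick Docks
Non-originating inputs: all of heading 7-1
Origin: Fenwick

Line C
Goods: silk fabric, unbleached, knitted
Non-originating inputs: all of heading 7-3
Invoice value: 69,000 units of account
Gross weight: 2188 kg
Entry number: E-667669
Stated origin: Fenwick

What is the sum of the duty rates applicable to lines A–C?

58%

Line A: silk → 7-2; nonwoven → 7-2-4; printed → 7-2-4-4. Scheduled 28%. Harrowgate agreement on 7-1-1-3: 7-2-4-4 not covered. → 28%.
Line B: cotton → 7-3; woven → 7-3-1; dyed → 7-3-1-3. Scheduled 11%. quota on 7-3-1-3 exhausted → over-quota 29%; Fenwick agreement on 7-2: 7-3-1-3 not covered. → 29%.
Line C: silk → 7-2; knitted → 7-2-3; unbleached → 7-2-3-2. Scheduled 13%. Fenwick agreement on 7-2: CTH met → 1% available; preferential 1%. → 1%.
Sum: 28% + 29% + 1% = 58%.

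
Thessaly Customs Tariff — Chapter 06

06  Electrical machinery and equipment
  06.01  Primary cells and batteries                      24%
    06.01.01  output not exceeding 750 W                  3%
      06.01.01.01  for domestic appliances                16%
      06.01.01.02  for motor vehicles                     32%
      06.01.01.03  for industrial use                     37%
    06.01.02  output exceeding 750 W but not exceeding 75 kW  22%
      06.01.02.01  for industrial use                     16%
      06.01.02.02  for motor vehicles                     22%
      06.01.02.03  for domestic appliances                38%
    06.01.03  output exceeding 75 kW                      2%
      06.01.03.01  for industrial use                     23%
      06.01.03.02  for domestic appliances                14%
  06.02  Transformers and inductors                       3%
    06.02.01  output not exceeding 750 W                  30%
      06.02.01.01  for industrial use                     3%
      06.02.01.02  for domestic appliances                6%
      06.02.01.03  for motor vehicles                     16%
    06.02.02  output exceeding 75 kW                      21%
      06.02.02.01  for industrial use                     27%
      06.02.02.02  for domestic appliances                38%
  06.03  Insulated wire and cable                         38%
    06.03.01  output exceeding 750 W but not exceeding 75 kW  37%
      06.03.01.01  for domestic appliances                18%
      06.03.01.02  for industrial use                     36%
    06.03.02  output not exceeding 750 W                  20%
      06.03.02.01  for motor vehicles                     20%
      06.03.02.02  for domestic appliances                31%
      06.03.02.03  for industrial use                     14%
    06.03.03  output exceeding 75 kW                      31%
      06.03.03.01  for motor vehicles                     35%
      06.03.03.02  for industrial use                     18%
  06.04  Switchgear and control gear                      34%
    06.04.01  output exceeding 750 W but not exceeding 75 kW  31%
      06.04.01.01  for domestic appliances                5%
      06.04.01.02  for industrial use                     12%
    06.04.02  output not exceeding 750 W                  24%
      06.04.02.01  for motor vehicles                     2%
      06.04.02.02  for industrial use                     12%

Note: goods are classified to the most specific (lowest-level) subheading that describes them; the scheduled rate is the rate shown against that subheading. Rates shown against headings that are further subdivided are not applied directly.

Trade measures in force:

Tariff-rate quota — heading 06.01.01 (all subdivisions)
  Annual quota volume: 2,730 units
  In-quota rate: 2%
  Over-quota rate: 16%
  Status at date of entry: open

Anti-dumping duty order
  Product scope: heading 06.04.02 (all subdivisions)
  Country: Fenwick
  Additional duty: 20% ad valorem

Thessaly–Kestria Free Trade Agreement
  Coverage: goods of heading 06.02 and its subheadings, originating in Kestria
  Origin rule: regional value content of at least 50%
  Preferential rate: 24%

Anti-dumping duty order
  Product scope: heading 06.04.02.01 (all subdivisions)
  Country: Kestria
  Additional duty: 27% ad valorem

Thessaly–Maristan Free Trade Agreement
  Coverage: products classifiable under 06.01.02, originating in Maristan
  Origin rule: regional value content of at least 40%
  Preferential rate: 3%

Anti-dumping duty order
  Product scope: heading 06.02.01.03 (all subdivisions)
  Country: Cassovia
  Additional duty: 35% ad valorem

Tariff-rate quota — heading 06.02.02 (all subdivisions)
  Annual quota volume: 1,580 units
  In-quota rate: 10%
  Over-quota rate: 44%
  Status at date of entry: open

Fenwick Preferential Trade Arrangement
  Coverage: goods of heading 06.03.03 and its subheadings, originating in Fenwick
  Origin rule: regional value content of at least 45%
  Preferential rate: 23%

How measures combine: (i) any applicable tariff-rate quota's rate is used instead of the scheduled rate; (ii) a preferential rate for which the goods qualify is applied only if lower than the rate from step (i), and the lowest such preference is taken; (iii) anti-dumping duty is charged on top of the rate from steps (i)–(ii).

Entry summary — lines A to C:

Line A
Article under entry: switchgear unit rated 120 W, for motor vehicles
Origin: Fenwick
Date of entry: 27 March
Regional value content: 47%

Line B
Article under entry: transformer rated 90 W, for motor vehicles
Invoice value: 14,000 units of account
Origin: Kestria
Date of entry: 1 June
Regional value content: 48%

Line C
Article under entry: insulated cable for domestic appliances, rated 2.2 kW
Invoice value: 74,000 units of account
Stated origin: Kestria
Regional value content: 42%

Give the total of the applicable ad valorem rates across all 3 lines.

Line A: switchgear unit → 06.04; rated 120 W → 06.04.02; for motor vehicles → 06.04.02.01. Scheduled 2%. Fenwick agreement on 06.03.03: 06.04.02.01 not covered; anti-dumping (Fenwick, 06.04.02): +20%; total 2% + 20% = 22%. → 22%.
Line B: transformer → 06.02; rated 90 W → 06.02.01; for motor vehicles → 06.02.01.03. Scheduled 16%. Kestria agreement on 06.02: RVC < 50%. → 16%.
Line C: insulated cable → 06.03; rated 2.2 kW → 06.03.01; for domestic appliances → 06.03.01.01. Scheduled 18%. Kestria agreement on 06.02: 06.03.01.01 not covered. → 18%.
Sum: 22% + 16% + 18% = 56%.

56%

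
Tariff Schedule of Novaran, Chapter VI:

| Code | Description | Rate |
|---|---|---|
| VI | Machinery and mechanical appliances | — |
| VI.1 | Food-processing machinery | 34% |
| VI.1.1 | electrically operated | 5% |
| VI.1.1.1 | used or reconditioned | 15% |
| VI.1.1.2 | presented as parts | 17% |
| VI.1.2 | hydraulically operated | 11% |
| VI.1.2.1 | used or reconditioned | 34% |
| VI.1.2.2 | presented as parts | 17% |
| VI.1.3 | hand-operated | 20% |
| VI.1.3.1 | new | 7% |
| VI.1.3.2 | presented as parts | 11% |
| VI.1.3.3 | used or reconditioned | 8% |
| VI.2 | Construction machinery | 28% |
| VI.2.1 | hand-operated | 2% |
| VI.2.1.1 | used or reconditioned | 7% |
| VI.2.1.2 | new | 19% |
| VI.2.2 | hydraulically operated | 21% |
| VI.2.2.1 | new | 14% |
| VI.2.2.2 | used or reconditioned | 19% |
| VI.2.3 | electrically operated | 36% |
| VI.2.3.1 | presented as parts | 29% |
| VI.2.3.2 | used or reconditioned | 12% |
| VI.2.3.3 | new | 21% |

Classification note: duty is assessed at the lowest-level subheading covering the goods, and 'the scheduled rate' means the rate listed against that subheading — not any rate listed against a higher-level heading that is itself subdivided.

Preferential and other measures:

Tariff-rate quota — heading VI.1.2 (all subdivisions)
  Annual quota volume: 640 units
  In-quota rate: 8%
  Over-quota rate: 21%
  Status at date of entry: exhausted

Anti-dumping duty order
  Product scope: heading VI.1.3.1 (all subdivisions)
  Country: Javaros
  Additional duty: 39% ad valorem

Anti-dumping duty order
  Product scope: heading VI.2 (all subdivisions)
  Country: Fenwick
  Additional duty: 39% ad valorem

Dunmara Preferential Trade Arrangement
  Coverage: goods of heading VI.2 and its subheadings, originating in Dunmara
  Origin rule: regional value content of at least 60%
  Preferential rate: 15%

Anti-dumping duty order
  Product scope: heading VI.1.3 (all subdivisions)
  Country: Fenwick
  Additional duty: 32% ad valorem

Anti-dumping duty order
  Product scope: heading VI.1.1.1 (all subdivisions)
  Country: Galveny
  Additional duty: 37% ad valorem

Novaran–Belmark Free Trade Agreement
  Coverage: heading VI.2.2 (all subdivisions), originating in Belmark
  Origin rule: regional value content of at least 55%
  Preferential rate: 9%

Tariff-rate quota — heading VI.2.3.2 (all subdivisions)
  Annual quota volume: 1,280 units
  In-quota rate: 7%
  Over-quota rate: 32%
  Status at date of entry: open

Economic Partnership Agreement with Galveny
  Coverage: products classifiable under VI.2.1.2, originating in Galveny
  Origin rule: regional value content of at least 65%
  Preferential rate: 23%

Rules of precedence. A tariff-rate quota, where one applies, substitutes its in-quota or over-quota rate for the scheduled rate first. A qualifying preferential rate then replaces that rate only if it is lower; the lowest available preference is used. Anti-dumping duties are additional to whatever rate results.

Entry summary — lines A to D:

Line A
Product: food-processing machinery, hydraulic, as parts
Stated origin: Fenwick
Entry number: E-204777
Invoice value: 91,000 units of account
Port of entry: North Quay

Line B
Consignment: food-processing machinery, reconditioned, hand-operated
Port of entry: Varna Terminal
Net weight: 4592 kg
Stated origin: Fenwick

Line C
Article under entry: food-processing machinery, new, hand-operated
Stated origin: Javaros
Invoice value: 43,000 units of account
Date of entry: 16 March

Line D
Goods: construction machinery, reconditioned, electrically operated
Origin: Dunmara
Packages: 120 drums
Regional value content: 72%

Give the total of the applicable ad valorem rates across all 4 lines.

Line A: food-processing → VI.1; hydraulic → VI.1.2; as parts → VI.1.2.2. Scheduled 17%. quota on VI.1.2 exhausted → over-quota 21%. → 21%.
Line B: food-processing → VI.1; hand-operated → VI.1.3; reconditioned → VI.1.3.3. Scheduled 8%. anti-dumping (Fenwick, VI.1.3): +32%; total 8% + 32% = 40%. → 40%.
Line C: food-processing → VI.1; hand-operated → VI.1.3; new → VI.1.3.1. Scheduled 7%. anti-dumping (Javaros, VI.1.3.1): +39%; total 7% + 39% = 46%. → 46%.
Line D: construction → VI.2; electrically operated → VI.2.3; reconditioned → VI.2.3.2. Scheduled 12%. quota on VI.2.3.2 open → in-quota 7%; Dunmara agreement on VI.2: RVC ≥ 60% → 15% available; preference 15% not lower than 7% → no reduction. → 7%.
Sum: 21% + 40% + 46% + 7% = 114%.

114%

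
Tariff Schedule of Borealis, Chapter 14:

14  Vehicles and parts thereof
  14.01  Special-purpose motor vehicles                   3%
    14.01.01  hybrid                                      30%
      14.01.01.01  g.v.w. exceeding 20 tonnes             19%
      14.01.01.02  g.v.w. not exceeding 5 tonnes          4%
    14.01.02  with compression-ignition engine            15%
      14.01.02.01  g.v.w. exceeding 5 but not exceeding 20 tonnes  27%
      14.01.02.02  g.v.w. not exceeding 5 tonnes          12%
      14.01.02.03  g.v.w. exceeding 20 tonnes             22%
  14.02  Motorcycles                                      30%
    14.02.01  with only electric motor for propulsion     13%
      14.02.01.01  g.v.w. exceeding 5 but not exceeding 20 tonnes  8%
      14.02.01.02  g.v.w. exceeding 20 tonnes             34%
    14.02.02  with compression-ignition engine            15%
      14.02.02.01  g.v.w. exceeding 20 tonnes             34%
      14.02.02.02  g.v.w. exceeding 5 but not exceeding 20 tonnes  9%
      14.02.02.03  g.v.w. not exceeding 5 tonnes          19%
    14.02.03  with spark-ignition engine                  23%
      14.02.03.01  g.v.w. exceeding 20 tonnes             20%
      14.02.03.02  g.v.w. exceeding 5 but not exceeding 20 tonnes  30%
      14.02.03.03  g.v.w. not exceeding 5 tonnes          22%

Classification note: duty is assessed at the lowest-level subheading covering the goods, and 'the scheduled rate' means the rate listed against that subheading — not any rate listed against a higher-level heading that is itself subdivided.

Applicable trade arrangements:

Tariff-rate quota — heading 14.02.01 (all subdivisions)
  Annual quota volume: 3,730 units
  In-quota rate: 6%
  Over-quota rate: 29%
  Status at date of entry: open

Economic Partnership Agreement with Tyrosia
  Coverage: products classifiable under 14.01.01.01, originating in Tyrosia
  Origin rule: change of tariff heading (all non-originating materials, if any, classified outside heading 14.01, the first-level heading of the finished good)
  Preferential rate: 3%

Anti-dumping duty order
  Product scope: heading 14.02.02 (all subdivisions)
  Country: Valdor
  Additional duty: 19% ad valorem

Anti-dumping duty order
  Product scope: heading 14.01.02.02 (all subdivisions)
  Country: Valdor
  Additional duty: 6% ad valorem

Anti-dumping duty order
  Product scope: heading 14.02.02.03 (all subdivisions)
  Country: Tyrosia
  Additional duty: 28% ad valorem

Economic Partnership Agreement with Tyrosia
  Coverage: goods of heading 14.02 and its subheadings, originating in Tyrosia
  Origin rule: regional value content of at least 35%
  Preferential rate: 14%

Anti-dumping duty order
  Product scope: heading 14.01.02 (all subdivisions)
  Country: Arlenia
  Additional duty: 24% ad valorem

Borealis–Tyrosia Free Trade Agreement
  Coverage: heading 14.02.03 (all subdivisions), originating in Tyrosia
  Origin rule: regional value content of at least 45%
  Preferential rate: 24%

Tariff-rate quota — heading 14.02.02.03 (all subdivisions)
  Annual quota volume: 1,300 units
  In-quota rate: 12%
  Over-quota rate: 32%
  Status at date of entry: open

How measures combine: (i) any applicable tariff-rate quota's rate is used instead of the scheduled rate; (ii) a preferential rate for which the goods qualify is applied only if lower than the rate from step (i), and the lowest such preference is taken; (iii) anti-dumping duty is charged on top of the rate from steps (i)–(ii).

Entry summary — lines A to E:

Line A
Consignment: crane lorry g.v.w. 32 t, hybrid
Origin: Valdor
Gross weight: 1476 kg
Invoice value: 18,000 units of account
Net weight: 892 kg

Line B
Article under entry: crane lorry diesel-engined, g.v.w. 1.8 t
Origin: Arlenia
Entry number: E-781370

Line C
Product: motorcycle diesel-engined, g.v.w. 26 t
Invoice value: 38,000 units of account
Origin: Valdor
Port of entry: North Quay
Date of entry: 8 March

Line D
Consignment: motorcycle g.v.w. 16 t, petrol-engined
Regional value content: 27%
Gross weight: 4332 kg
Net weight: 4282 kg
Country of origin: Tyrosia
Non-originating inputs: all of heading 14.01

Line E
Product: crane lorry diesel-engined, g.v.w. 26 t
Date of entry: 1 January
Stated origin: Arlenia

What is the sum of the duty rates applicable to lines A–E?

184%

Line A: crane lorry → 14.01; hybrid → 14.01.01; g.v.w. 32 t → 14.01.01.01. Scheduled 19%. No special measure applies. → 19%.
Line B: crane lorry → 14.01; diesel-engined → 14.01.02; g.v.w. 1.8 t → 14.01.02.02. Scheduled 12%. anti-dumping (Arlenia, 14.01.02): +24%; total 12% + 24% = 36%. → 36%.
Line C: motorcycle → 14.02; diesel-engined → 14.02.02; g.v.w. 26 t → 14.02.02.01. Scheduled 34%. anti-dumping (Valdor, 14.02.02): +19%; total 34% + 19% = 53%. → 53%.
Line D: motorcycle → 14.02; petrol-engined → 14.02.03; g.v.w. 16 t → 14.02.03.02. Scheduled 30%. Tyrosia agreement on 14.01.01.01: 14.02.03.02 not covered; Tyrosia agreement on 14.02: RVC < 35%; Tyrosia agreement on 14.02.03: RVC < 45%. → 30%.
Line E: crane lorry → 14.01; diesel-engined → 14.01.02; g.v.w. 26 t → 14.01.02.03. Scheduled 22%. anti-dumping (Arlenia, 14.01.02): +24%; total 22% + 24% = 46%. → 46%.
Sum: 19% + 36% + 53% + 30% + 46% = 184%.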